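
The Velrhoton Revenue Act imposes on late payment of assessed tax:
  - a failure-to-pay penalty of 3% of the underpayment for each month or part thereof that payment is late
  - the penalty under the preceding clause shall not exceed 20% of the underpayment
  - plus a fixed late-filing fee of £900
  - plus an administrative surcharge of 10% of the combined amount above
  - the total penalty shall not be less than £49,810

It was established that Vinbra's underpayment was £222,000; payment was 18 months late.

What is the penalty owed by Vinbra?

Accrued rate: 3% × 18 = 54%, capped at 20% → 20%
Failure-to-pay penalty: 20% of £222,000 = £44,400
Penalty before surcharge: £44,400 + £900 = £45,300
Administrative surcharge: 10% of £45,300 = £4,530
Total penalty: £45,300 + £4,530 = £49,830
Minimum £49,810: £49,830 meets the minimum, no increase.

Penalty: £49,830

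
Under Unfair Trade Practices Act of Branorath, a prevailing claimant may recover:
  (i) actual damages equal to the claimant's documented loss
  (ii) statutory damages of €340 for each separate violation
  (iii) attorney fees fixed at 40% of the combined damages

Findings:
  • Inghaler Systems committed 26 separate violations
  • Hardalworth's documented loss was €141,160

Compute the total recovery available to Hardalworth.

Statutory damages: 26 × €340 = €8,840
Combined damages: €141,160 + €8,840 = €150,000
Attorney fees: 40% of €150,000 = €60,000
Total recovery: €150,000 + €60,000 = €210,000

€210,000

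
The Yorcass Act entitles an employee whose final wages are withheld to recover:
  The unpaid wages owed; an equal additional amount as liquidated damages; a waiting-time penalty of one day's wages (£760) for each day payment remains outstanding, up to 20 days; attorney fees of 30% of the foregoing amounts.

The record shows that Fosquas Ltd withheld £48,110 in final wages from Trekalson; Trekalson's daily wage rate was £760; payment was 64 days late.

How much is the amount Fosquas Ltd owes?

Liquidated damages (equal amount): £48,110
Penalty days: min(64, 20) = 20
Waiting-time penalty: 20 × £760 = £15,200
Subtotal: £48,110 + £48,110 + £15,200 = £111,420
Attorney fees: 30% of £111,420 = £33,426
Total award: £111,420 + £33,426 = £144,846

£144,846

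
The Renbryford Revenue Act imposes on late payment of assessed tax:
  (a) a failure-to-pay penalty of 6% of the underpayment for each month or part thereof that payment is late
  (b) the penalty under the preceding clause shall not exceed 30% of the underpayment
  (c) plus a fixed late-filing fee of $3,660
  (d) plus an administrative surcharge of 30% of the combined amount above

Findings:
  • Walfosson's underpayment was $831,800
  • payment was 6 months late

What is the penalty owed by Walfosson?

Accrued rate: 6% × 6 = 36%, capped at 30% → 30%
Failure-to-pay penalty: 30% of $831,800 = $249,540
Penalty before surcharge: $249,540 + $3,660 = $253,200
Administrative surcharge: 30% of $253,200 = $75,960
Total penalty: $253,200 + $75,960 = $329,160

$329,160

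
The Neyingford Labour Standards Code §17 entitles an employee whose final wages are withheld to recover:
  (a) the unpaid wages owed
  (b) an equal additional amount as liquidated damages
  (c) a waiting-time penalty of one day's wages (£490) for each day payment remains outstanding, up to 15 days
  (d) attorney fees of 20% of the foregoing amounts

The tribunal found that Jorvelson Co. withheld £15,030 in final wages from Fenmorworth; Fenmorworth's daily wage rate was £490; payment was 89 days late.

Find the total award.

Liquidated damages (equal amount): £15,030
Penalty days: min(89, 15) = 15
Waiting-time penalty: 15 × £490 = £7,350
Subtotal: £15,030 + £15,030 + £7,350 = £37,410
Attorney fees: 20% of £37,410 = £7,482
Total award: £37,410 + £7,482 = £44,892

£44,892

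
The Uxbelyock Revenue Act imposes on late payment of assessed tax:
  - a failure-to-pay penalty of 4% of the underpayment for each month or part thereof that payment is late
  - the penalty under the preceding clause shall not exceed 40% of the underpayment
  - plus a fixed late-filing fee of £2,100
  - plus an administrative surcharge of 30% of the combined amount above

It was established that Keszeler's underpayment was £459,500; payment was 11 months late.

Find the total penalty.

Accrued rate: 4% × 11 = 44%, capped at 40% → 40%
Failure-to-pay penalty: 40% of £459,500 = £183,800
Penalty before surcharge: £183,800 + £2,100 = £185,900
Administrative surcharge: 30% of £185,900 = £55,770
Total penalty: £185,900 + £55,770 = £241,670

£241,670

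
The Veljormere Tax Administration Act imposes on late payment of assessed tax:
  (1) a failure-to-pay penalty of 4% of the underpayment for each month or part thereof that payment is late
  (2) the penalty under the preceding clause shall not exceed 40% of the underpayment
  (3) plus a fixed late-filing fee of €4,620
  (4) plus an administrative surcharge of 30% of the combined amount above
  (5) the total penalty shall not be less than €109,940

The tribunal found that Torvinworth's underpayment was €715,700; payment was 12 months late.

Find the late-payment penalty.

€378,170

Accrued rate: 4% × 12 = 48%, capped at 40% → 40%
Failure-to-pay penalty: 40% of €715,700 = €286,280
Penalty before surcharge: €286,280 + €4,620 = €290,900
Administrative surcharge: 30% of €290,900 = €87,270
Total penalty: €290,900 + €87,270 = €378,170
Minimum €109,940: €378,170 meets the minimum, no increase.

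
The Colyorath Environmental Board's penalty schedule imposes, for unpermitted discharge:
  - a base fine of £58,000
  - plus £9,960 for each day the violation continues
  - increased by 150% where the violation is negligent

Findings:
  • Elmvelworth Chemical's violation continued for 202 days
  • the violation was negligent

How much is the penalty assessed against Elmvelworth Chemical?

Civil penalty: £5,174,800

Per-day component: 202 × £9,960 = £2,011,920
Base plus per-day: £58,000 + £2,011,920 = £2,069,920
Enhancement: 150% of £2,069,920 = £3,104,880
Enhanced fine: £2,069,920 + £3,104,880 = £5,174,800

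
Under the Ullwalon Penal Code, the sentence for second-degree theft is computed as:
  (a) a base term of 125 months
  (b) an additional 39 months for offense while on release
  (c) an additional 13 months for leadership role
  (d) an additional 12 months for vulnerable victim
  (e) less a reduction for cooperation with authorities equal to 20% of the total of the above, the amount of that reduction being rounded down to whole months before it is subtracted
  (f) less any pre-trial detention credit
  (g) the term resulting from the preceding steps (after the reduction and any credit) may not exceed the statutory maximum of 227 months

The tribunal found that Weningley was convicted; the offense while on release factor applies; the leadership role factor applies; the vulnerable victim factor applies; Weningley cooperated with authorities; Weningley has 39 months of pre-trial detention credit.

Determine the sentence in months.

Offense while on release enhancement: +39 months
Leadership role enhancement: +13 months
Vulnerable victim enhancement: +12 months
Adjusted term: 125 months + 39 months + 13 months + 12 months = 189 months
Cooperation with authorities reduction: 20% of 189 months = 37 months (rounded down)
After reduction: 189 − 37 = 152 months
Less pre-trial detention credit: 152 months − 39 months = 113 months
Cap at 227 months: 113 months is within the cap, no reduction.

113 months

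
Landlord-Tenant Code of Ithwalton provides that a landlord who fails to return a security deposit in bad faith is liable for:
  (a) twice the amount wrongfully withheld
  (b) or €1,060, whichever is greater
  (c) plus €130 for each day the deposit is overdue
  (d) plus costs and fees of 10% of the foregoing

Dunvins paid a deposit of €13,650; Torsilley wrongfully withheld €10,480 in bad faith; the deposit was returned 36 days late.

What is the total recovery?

€28,204

Doubled: 2 × €10,480 = €20,960
Minimum €1,060: €20,960 meets the minimum, no increase.
Late-return penalty: 36 × €130 = €4,680
Damages plus late penalty: €20,960 + €4,680 = €25,640
Costs and fees: 10% of €25,640 = €2,564
Total recovery: €25,640 + €2,564 = €28,204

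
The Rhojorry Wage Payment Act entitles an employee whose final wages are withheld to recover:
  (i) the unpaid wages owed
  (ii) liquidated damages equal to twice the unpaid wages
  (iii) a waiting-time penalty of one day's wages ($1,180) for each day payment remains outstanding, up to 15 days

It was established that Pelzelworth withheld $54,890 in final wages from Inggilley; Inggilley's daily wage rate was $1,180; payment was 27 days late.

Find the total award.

Total award: $182,370

Doubled: 2 × $54,890 = $109,780
Penalty days: min(27, 15) = 15
Waiting-time penalty: 15 × $1,180 = $17,700
Total award: $54,890 + $109,780 + $17,700 = $182,370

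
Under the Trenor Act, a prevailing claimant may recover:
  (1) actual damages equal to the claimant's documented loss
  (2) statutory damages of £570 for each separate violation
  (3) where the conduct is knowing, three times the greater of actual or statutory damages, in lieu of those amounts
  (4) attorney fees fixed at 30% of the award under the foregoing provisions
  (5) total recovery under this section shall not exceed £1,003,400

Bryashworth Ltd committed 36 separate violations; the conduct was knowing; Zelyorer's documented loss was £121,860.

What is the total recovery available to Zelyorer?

£475,254

Statutory damages: 36 × £570 = £20,520
Greater of actual damages (£121,860) or statutory damages (£20,520): £121,860
Trebled: 3 × £121,860 = £365,580
Attorney fees: 30% of £365,580 = £109,674
Total before cap: £365,580 + £109,674 = £475,254
Cap at £1,003,400: £475,254 is within the cap, no reduction.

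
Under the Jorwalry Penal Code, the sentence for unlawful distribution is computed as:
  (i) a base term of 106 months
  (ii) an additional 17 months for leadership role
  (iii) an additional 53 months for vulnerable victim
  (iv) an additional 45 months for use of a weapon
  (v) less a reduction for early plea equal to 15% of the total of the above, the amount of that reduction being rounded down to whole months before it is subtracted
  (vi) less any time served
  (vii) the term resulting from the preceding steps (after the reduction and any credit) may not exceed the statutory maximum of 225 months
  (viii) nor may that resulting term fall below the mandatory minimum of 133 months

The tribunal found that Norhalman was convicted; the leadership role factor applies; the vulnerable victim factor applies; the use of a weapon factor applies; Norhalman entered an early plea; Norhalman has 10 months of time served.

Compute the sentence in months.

Leadership role enhancement: +17 months
Vulnerable victim enhancement: +53 months
Use of a weapon enhancement: +45 months
Adjusted term: 106 months + 17 months + 53 months + 45 months = 221 months
Early plea reduction: 15% of 221 months = 33 months (rounded down)
After reduction: 221 − 33 = 188 months
Less time served: 188 months − 10 months = 178 months
Cap at 225 months: 178 months is within the cap, no reduction.
Minimum 133 months: 178 months meets the minimum, no increase.

178 months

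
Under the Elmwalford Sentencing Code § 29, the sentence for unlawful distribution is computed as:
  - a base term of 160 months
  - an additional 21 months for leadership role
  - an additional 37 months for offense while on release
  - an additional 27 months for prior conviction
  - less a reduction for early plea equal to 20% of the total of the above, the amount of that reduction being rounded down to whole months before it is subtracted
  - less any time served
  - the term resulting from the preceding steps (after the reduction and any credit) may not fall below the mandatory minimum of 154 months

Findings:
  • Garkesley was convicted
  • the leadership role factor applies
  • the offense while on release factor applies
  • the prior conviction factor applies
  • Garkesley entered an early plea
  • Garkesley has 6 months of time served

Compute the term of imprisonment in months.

Sentence: 190 months

Leadership role enhancement: +21 months
Offense while on release enhancement: +37 months
Prior conviction enhancement: +27 months
Adjusted term: 160 months + 21 months + 37 months + 27 months = 245 months
Early plea reduction: 20% of 245 months = 49 months (rounded down)
After reduction: 245 − 49 = 196 months
Less time served: 196 months − 6 months = 190 months
Minimum 154 months: 190 months meets the minimum, no increase.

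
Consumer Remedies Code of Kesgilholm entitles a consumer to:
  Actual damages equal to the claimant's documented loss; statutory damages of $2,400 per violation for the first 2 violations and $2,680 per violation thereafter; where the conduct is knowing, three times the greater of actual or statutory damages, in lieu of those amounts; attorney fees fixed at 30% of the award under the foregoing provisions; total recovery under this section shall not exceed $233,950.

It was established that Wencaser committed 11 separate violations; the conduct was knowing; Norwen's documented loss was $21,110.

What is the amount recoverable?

$112,788

First 2 violations: 2 × $2,400 = $4,800
Remaining violations: (11 − 2) × $2,680 = $24,120
Statutory damages: $4,800 + $24,120 = $28,920
Greater of actual damages ($21,110) or statutory damages ($28,920): $28,920
Trebled: 3 × $28,920 = $86,760
Attorney fees: 30% of $86,760 = $26,028
Total before cap: $86,760 + $26,028 = $112,788
Cap at $233,950: $112,788 is within the cap, no reduction.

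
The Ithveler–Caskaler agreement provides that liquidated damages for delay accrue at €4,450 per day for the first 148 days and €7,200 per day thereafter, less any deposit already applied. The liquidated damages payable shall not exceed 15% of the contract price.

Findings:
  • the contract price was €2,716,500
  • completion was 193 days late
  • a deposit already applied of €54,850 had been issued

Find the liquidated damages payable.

First 148 days: 148 × €4,450 = €658,600
Remaining days: (193 − 148) × €7,200 = €324,000
Accrued per-day damages: €658,600 + €324,000 = €982,600
Less deposit already applied: €982,600 − €54,850 = €927,750
Cap: 15% of €2,716,500 = €407,475
Cap at €407,475: €927,750 exceeds the cap → €407,475

Liquidated damages: €407,475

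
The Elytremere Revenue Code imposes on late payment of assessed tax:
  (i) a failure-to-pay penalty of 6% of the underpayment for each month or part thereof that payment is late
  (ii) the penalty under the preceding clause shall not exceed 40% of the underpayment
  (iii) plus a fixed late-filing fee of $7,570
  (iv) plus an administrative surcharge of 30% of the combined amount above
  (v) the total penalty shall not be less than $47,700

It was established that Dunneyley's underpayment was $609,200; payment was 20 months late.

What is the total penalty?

Penalty: $326,625

Accrued rate: 6% × 20 = 120%, capped at 40% → 40%
Failure-to-pay penalty: 40% of $609,200 = $243,680
Penalty before surcharge: $243,680 + $7,570 = $251,250
Administrative surcharge: 30% of $251,250 = $75,375
Total penalty: $251,250 + $75,375 = $326,625
Minimum $47,700: $326,625 meets the minimum, no increase.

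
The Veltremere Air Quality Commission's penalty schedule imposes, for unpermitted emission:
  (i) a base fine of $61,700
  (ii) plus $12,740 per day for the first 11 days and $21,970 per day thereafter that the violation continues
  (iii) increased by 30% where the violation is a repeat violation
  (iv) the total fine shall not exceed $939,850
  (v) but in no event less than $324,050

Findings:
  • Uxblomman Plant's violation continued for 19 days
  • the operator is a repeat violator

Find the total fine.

First 11 days: 11 × $12,740 = $140,140
Remaining days: (19 − 11) × $21,970 = $175,760
Per-day component: $140,140 + $175,760 = $315,900
Base plus per-day: $61,700 + $315,900 = $377,600
Enhancement: 30% of $377,600 = $113,280
Enhanced fine: $377,600 + $113,280 = $490,880
Cap at $939,850: $490,880 is within the cap, no reduction.
Minimum $324,050: $490,880 meets the minimum, no increase.

$490,880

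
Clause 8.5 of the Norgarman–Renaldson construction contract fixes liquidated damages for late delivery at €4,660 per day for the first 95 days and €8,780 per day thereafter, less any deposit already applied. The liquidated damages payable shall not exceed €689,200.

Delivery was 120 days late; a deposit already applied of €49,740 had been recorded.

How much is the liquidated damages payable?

€612,460

First 95 days: 95 × €4,660 = €442,700
Remaining days: (120 − 95) × €8,780 = €219,500
Accrued per-day damages: €442,700 + €219,500 = €662,200
Less deposit already applied: €662,200 − €49,740 = €612,460
Cap at €689,200: €612,460 is within the cap, no reduction.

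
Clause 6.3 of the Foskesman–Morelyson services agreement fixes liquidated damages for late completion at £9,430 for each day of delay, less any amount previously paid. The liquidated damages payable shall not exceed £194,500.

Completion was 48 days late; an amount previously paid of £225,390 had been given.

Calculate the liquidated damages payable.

£194,500

Per-day damages: 48 × £9,430 = £452,640
Less amount previously paid: £452,640 − £225,390 = £227,250
Cap at £194,500: £227,250 exceeds the cap → £194,500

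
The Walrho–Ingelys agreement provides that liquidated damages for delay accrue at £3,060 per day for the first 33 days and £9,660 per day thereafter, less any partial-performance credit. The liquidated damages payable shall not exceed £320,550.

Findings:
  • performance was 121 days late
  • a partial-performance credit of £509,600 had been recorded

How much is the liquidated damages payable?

£320,550

First 33 days: 33 × £3,060 = £100,980
Remaining days: (121 − 33) × £9,660 = £850,080
Accrued per-day damages: £100,980 + £850,080 = £951,060
Less partial-performance credit: £951,060 − £509,600 = £441,460
Cap at £320,550: £441,460 exceeds the cap → £320,550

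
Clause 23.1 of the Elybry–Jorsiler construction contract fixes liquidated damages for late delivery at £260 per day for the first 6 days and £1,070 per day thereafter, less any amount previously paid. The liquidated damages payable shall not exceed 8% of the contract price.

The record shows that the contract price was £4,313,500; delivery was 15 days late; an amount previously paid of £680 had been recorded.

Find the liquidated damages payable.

Liquidated damages: £10,510

First 6 days: 6 × £260 = £1,560
Remaining days: (15 − 6) × £1,070 = £9,630
Accrued per-day damages: £1,560 + £9,630 = £11,190
Less amount previously paid: £11,190 − £680 = £10,510
Cap: 8% of £4,313,500 = £345,080
Cap at £345,080: £10,510 is within the cap, no reduction.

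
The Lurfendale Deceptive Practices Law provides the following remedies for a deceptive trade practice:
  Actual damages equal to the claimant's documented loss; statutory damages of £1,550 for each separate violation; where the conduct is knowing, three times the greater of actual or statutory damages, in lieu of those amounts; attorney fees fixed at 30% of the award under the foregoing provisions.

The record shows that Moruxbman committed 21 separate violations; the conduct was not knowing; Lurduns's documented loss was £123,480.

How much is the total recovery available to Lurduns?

£202,839

Statutory damages: 21 × £1,550 = £32,550
Conduct not knowing: the in-lieu enhancement does not apply.
Actual plus statutory damages: £123,480 + £32,550 = £156,030
Attorney fees: 30% of £156,030 = £46,809
Total recovery: £156,030 + £46,809 = £202,839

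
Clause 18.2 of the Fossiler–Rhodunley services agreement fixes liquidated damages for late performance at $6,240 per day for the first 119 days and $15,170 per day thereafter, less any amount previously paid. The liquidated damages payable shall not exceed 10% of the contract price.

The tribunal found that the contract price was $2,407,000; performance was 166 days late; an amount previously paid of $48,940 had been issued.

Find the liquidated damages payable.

$240,700

First 119 days: 119 × $6,240 = $742,560
Remaining days: (166 − 119) × $15,170 = $712,990
Accrued per-day damages: $742,560 + $712,990 = $1,455,550
Less amount previously paid: $1,455,550 − $48,940 = $1,406,610
Cap: 10% of $2,407,000 = $240,700
Cap at $240,700: $1,406,610 exceeds the cap → $240,700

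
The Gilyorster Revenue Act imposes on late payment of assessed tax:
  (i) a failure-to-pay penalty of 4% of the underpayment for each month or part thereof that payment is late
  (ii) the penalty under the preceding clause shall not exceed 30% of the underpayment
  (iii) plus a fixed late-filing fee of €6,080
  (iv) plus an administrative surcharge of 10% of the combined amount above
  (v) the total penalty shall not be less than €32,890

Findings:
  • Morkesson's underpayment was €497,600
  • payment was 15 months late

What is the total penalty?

Accrued rate: 4% × 15 = 60%, capped at 30% → 30%
Failure-to-pay penalty: 30% of €497,600 = €149,280
Penalty before surcharge: €149,280 + €6,080 = €155,360
Administrative surcharge: 10% of €155,360 = €15,536
Total penalty: €155,360 + €15,536 = €170,896
Minimum €32,890: €170,896 meets the minimum, no increase.

€170,896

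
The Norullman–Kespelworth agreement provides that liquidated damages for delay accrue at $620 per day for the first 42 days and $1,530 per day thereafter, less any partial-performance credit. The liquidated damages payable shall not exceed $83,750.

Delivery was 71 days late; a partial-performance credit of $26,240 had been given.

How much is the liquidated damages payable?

First 42 days: 42 × $620 = $26,040
Remaining days: (71 − 42) × $1,530 = $44,370
Accrued per-day damages: $26,040 + $44,370 = $70,410
Less partial-performance credit: $70,410 − $26,240 = $44,170
Cap at $83,750: $44,170 is within the cap, no reduction.

Liquidated damages: $44,170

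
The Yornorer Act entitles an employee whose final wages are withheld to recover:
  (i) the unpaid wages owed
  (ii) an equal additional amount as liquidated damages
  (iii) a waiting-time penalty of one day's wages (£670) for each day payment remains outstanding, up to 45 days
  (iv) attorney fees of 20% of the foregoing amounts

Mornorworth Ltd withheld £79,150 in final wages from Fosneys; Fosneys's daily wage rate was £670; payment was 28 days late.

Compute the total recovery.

£212,472

Liquidated damages (equal amount): £79,150
Penalty days: min(28, 45) = 28
Waiting-time penalty: 28 × £670 = £18,760
Subtotal: £79,150 + £79,150 + £18,760 = £177,060
Attorney fees: 20% of £177,060 = £35,412
Total award: £177,060 + £35,412 = £212,472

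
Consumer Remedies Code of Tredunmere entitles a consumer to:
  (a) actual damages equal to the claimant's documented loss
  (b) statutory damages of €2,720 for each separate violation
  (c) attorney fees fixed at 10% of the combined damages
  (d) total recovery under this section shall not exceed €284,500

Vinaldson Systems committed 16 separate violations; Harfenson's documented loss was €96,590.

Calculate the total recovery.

Statutory damages: 16 × €2,720 = €43,520
Combined damages: €96,590 + €43,520 = €140,110
Attorney fees: 10% of €140,110 = €14,011
Total before cap: €140,110 + €14,011 = €154,121
Cap at €284,500: €154,121 is within the cap, no reduction.

€154,121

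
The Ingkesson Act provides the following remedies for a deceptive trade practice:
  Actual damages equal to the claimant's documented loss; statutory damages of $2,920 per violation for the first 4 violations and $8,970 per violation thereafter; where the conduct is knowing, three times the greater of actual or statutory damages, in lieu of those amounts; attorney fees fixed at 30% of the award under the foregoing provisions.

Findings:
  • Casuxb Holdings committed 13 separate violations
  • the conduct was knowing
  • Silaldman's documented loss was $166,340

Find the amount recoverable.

First 4 violations: 4 × $2,920 = $11,680
Remaining violations: (13 − 4) × $8,970 = $80,730
Statutory damages: $11,680 + $80,730 = $92,410
Greater of actual damages ($166,340) or statutory damages ($92,410): $166,340
Trebled: 3 × $166,340 = $499,020
Attorney fees: 30% of $499,020 = $149,706
Total recovery: $499,020 + $149,706 = $648,726

Total recovery: $648,726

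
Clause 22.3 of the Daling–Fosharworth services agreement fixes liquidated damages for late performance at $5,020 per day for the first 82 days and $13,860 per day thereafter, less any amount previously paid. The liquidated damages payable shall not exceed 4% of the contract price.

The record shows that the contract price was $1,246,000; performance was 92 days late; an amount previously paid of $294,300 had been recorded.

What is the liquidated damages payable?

$49,840

First 82 days: 82 × $5,020 = $411,640
Remaining days: (92 − 82) × $13,860 = $138,600
Accrued per-day damages: $411,640 + $138,600 = $550,240
Less amount previously paid: $550,240 − $294,300 = $255,940
Cap: 4% of $1,246,000 = $49,840
Cap at $49,840: $255,940 exceeds the cap → $49,840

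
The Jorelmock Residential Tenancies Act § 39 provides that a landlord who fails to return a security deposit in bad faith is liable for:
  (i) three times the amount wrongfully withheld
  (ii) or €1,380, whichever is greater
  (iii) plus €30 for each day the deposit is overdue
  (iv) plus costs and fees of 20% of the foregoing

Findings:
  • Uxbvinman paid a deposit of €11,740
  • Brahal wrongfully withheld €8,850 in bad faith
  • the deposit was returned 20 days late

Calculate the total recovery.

Recovery: €32,580

Trebled: 3 × €8,850 = €26,550
Minimum €1,380: €26,550 meets the minimum, no increase.
Late-return penalty: 20 × €30 = €600
Damages plus late penalty: €26,550 + €600 = €27,150
Costs and fees: 20% of €27,150 = €5,430
Total recovery: €27,150 + €5,430 = €32,580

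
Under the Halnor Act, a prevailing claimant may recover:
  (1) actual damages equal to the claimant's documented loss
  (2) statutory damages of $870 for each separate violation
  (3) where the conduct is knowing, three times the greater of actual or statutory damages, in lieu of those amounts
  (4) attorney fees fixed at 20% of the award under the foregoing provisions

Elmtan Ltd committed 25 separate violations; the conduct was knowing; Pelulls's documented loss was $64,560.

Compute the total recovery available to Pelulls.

$232,416

Statutory damages: 25 × $870 = $21,750
Greater of actual damages ($64,560) or statutory damages ($21,750): $64,560
Trebled: 3 × $64,560 = $193,680
Attorney fees: 20% of $193,680 = $38,736
Total recovery: $193,680 + $38,736 = $232,416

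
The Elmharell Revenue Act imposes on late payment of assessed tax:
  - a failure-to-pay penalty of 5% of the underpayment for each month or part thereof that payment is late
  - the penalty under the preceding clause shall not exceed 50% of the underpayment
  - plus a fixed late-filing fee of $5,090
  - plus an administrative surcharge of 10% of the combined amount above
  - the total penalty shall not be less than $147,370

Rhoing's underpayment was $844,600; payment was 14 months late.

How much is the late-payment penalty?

$470,129

Accrued rate: 5% × 14 = 70%, capped at 50% → 50%
Failure-to-pay penalty: 50% of $844,600 = $422,300
Penalty before surcharge: $422,300 + $5,090 = $427,390
Administrative surcharge: 10% of $427,390 = $42,739
Total penalty: $427,390 + $42,739 = $470,129
Minimum $147,370: $470,129 meets the minimum, no increase.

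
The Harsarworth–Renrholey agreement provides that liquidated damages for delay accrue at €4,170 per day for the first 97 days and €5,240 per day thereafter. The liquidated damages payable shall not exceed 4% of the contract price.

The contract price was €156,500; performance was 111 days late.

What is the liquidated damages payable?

€6,260

First 97 days: 97 × €4,170 = €404,490
Remaining days: (111 − 97) × €5,240 = €73,360
Accrued per-day damages: €404,490 + €73,360 = €477,850
Cap: 4% of €156,500 = €6,260
Cap at €6,260: €477,850 exceeds the cap → €6,260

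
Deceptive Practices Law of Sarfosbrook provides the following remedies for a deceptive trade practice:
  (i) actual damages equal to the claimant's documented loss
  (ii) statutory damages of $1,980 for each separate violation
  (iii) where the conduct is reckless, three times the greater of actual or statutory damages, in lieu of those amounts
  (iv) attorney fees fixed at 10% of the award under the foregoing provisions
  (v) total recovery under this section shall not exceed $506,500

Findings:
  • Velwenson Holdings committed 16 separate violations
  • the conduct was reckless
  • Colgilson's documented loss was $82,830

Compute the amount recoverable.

Statutory damages: 16 × $1,980 = $31,680
Greater of actual damages ($82,830) or statutory damages ($31,680): $82,830
Trebled: 3 × $82,830 = $248,490
Attorney fees: 10% of $248,490 = $24,849
Total before cap: $248,490 + $24,849 = $273,339
Cap at $506,500: $273,339 is within the cap, no reduction.

$273,339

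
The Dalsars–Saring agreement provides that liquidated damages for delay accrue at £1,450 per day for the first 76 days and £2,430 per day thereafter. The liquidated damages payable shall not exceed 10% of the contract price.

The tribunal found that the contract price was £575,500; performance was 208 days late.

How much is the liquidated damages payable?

£57,550

First 76 days: 76 × £1,450 = £110,200
Remaining days: (208 − 76) × £2,430 = £320,760
Accrued per-day damages: £110,200 + £320,760 = £430,960
Cap: 10% of £575,500 = £57,550
Cap at £57,550: £430,960 exceeds the cap → £57,550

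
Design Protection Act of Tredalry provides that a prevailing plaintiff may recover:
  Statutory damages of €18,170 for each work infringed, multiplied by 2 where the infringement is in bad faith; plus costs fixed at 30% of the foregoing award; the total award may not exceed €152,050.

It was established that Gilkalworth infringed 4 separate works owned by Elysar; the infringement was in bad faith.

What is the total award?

€152,050

Statutory damages: 4 × €18,170 = €72,680
Doubled: 2 × €72,680 = €145,360
Costs: 30% of €145,360 = €43,608
Award plus costs: €145,360 + €43,608 = €188,968
Cap at €152,050: €188,968 exceeds the cap → €152,050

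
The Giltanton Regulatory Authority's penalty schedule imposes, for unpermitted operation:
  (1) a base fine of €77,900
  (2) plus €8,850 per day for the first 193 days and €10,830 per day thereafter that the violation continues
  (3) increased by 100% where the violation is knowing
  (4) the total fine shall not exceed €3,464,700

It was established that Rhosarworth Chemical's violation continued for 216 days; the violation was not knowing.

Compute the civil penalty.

€2,035,040

First 193 days: 193 × €8,850 = €1,708,050
Remaining days: (216 − 193) × €10,830 = €249,090
Per-day component: €1,708,050 + €249,090 = €1,957,140
Base plus per-day: €77,900 + €1,957,140 = €2,035,040
The violation was not knowing: no 100% increase.
Cap at €3,464,700: €2,035,040 is within the cap, no reduction.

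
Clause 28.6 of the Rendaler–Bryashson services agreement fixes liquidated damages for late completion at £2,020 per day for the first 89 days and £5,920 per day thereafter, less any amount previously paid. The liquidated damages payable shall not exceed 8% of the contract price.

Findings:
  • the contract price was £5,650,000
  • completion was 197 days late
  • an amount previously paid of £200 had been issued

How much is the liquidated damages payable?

£452,000

First 89 days: 89 × £2,020 = £179,780
Remaining days: (197 − 89) × £5,920 = £639,360
Accrued per-day damages: £179,780 + £639,360 = £819,140
Less amount previously paid: £819,140 − £200 = £818,940
Cap: 8% of £5,650,000 = £452,000
Cap at £452,000: £818,940 exceeds the cap → £452,000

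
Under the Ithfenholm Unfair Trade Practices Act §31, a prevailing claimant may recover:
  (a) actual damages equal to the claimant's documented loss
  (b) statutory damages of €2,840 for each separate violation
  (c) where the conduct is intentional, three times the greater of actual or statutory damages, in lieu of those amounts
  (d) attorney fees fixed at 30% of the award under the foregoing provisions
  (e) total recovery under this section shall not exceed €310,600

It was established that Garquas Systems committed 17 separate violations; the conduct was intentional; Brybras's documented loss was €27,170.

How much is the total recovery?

Statutory damages: 17 × €2,840 = €48,280
Greater of actual damages (€27,170) or statutory damages (€48,280): €48,280
Trebled: 3 × €48,280 = €144,840
Attorney fees: 30% of €144,840 = €43,452
Total before cap: €144,840 + €43,452 = €188,292
Cap at €310,600: €188,292 is within the cap, no reduction.

€188,292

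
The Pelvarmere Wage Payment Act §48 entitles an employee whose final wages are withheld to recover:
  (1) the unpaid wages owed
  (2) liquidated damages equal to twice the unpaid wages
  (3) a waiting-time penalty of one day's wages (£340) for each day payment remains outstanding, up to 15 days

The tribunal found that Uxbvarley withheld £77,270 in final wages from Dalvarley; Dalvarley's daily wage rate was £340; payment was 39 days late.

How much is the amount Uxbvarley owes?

£236,910

Doubled: 2 × £77,270 = £154,540
Penalty days: min(39, 15) = 15
Waiting-time penalty: 15 × £340 = £5,100
Total award: £77,270 + £154,540 + £5,100 = £236,910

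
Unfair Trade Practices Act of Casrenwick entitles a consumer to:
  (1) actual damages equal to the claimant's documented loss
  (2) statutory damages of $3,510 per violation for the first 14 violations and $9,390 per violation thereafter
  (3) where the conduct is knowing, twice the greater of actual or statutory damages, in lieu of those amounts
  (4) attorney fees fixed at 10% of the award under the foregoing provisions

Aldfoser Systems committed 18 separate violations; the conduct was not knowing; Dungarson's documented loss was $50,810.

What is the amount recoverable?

First 14 violations: 14 × $3,510 = $49,140
Remaining violations: (18 − 14) × $9,390 = $37,560
Statutory damages: $49,140 + $37,560 = $86,700
Conduct not knowing: the in-lieu enhancement does not apply.
Actual plus statutory damages: $50,810 + $86,700 = $137,510
Attorney fees: 10% of $137,510 = $13,751
Total recovery: $137,510 + $13,751 = $151,261

Total recovery: $151,261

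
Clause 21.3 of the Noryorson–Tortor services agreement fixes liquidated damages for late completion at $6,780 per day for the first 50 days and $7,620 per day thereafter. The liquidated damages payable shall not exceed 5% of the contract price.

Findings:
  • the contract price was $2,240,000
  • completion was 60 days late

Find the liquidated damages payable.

$112,000

First 50 days: 50 × $6,780 = $339,000
Remaining days: (60 − 50) × $7,620 = $76,200
Accrued per-day damages: $339,000 + $76,200 = $415,200
Cap: 5% of $2,240,000 = $112,000
Cap at $112,000: $415,200 exceeds the cap → $112,000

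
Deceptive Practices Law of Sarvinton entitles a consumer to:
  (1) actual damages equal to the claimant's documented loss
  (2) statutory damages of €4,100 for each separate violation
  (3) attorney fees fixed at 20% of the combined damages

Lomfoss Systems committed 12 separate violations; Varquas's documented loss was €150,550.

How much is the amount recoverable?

€239,700

Statutory damages: 12 × €4,100 = €49,200
Combined damages: €150,550 + €49,200 = €199,750
Attorney fees: 20% of €199,750 = €39,950
Total recovery: €199,750 + €39,950 = €239,700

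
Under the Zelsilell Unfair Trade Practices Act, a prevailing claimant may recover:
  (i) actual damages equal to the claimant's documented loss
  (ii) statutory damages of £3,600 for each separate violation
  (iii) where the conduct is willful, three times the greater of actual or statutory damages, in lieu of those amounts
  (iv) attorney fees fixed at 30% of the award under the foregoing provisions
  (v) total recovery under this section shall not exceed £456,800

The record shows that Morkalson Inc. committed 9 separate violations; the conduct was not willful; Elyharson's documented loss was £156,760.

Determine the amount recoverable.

Statutory damages: 9 × £3,600 = £32,400
Conduct not willful: the in-lieu enhancement does not apply.
Actual plus statutory damages: £156,760 + £32,400 = £189,160
Attorney fees: 30% of £189,160 = £56,748
Total before cap: £189,160 + £56,748 = £245,908
Cap at £456,800: £245,908 is within the cap, no reduction.

£245,908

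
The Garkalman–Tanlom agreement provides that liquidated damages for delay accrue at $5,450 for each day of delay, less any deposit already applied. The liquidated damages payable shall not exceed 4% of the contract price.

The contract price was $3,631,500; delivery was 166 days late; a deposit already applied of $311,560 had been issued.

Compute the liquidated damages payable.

Per-day damages: 166 × $5,450 = $904,700
Less deposit already applied: $904,700 − $311,560 = $593,140
Cap: 4% of $3,631,500 = $145,260
Cap at $145,260: $593,140 exceeds the cap → $145,260

Liquidated damages: $145,260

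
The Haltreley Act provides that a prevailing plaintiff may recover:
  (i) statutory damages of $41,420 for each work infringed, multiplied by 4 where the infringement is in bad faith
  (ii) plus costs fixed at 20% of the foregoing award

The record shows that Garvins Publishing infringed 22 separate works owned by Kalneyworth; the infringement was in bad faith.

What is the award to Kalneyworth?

Statutory damages: 22 × $41,420 = $911,240
Multiplied by 4: 4 × $911,240 = $3,644,960
Costs: 20% of $3,644,960 = $728,992
Award plus costs: $3,644,960 + $728,992 = $4,373,952

$4,373,952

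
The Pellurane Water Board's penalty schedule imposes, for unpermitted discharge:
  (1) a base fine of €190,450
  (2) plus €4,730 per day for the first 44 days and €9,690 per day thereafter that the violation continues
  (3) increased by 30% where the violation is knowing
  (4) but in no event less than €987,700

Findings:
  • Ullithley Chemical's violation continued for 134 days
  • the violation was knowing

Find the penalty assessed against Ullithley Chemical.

First 44 days: 44 × €4,730 = €208,120
Remaining days: (134 − 44) × €9,690 = €872,100
Per-day component: €208,120 + €872,100 = €1,080,220
Base plus per-day: €190,450 + €1,080,220 = €1,270,670
Enhancement: 30% of €1,270,670 = €381,201
Enhanced fine: €1,270,670 + €381,201 = €1,651,871
Minimum €987,700: €1,651,871 meets the minimum, no increase.

€1,651,871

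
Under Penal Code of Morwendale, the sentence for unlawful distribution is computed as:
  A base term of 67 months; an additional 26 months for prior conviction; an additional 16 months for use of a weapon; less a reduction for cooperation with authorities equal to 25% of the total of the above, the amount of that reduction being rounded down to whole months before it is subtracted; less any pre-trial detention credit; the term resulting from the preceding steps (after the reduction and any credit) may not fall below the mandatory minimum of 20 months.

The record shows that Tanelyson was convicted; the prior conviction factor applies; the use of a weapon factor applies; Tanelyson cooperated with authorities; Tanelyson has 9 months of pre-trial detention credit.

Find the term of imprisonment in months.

73 months

Prior conviction enhancement: +26 months
Use of a weapon enhancement: +16 months
Adjusted term: 67 months + 26 months + 16 months = 109 months
Cooperation with authorities reduction: 25% of 109 months = 27 months (rounded down)
After reduction: 109 − 27 = 82 months
Less pre-trial detention credit: 82 months − 9 months = 73 months
Minimum 20 months: 73 months meets the minimum, no increase.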